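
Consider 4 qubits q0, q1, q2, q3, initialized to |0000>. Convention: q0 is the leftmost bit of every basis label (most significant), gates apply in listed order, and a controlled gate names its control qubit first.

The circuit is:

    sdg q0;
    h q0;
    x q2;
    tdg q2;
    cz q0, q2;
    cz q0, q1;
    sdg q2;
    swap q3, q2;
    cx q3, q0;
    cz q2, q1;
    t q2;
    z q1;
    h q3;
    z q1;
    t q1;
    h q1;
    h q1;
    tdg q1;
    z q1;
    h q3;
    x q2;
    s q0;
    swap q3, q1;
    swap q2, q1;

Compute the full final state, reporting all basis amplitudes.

After the circuit, the state carries amplitude sqrt(2)*exp(I*pi/4)/2 on |0110>, -sqrt(2)*exp(3*I*pi/4)/2 on |1110>, and 0 on every other basis state. Key observation: the block from step 13 through step 20 cancels to the identity and can be dropped.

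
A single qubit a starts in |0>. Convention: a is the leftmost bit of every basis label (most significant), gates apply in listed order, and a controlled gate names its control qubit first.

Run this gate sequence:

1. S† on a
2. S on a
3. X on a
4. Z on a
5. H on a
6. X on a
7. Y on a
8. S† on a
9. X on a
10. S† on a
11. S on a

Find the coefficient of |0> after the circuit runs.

The amplitude on |0> is sqrt(2)/2.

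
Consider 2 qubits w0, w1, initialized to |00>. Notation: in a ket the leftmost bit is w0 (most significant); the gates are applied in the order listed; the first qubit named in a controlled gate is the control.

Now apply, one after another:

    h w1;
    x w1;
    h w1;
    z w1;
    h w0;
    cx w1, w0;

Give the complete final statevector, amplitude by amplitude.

The resulting statevector has amplitude sqrt(2)/2 on |00>, 0 on |01>, sqrt(2)/2 on |10>, 0 on |11>. Key observation: steps 1-4 multiply out to the identity, so the circuit reduces to the remaining gates.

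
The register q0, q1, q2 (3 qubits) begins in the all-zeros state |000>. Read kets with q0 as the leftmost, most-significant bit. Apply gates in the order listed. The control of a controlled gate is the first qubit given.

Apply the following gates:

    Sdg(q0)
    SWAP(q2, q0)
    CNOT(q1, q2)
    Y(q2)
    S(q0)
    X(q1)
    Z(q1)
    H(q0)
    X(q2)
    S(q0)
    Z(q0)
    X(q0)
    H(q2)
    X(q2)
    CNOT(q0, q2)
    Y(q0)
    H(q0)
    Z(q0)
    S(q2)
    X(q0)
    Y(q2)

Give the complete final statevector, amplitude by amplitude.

After the circuit, the state carries amplitude 0 on |000>, 0 on |001>, sqrt(2)*(1 - I)/4 on |010>, sqrt(2)*(1 + I)/4 on |011>, 0 on |100>, 0 on |101>, sqrt(2)*(-1 - I)/4 on |110>, sqrt(2)*(1 - I)/4 on |111>.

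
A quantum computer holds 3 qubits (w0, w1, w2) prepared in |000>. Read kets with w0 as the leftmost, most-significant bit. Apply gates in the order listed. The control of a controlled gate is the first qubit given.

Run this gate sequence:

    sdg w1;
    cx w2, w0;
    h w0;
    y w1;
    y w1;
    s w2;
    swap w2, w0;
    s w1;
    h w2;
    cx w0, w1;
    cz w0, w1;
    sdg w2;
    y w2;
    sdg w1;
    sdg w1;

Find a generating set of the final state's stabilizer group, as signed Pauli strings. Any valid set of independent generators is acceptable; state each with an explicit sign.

The final state is stabilized by the group generated by +ZII, +IZI, -IIZ; other independent generating sets are equally valid.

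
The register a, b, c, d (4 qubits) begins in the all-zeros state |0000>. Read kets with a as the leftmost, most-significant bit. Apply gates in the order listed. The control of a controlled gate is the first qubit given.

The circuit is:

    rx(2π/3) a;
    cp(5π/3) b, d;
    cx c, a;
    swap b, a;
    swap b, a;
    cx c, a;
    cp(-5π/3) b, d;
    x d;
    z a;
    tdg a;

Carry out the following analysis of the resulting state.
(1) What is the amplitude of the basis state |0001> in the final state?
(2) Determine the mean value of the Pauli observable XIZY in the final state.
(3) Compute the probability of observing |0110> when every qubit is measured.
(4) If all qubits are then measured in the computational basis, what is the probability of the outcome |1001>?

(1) |0001> carries amplitude 1/2 in the final state. Key observation: the block from step 2 through step 7 cancels to the identity and can be dropped.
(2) The observable XIZY averages to 0.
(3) A full measurement returns |0110> with probability 0.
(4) A full measurement returns |1001> with probability 3/4.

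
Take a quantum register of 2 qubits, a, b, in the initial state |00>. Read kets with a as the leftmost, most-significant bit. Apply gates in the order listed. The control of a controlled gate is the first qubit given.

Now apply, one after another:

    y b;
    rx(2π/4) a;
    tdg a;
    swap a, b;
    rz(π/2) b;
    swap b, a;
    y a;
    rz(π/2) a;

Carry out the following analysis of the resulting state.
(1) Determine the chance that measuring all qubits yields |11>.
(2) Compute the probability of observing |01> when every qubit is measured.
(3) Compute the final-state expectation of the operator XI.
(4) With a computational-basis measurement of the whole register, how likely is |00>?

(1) Outcome |11> occurs with probability 1/2.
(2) Outcome |01> occurs with probability 1/2.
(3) The observable XI averages to sqrt(2)/2.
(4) Outcome |00> occurs with probability 0.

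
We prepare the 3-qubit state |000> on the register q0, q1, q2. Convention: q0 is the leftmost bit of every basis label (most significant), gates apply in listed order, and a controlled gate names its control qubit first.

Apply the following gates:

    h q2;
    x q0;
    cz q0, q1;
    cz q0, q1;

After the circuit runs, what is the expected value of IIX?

The expectation value of IIX is 1. Key observation: gates 3-4 undo each other exactly, leaving only the rest of the circuit to track.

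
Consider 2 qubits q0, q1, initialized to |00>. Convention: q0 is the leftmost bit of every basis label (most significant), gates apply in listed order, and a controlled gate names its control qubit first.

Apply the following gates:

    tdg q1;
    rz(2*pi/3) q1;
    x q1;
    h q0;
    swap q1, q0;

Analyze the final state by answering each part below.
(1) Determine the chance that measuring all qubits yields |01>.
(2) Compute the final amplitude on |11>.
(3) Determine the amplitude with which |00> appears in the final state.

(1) A full measurement returns |01> with probability 0.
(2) The final state's coefficient on |11> equals -sqrt(2)*exp(2*I*pi/3)/2.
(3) The final state's coefficient on |00> equals 0.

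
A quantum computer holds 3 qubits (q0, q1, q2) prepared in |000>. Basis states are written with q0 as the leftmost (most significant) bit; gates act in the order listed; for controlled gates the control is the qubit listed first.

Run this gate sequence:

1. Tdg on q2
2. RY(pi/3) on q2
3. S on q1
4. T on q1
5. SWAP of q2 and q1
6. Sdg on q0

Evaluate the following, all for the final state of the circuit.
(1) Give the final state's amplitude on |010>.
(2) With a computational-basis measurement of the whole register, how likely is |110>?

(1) |010> carries amplitude 1/2 in the final state.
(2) A full measurement returns |110> with probability 0.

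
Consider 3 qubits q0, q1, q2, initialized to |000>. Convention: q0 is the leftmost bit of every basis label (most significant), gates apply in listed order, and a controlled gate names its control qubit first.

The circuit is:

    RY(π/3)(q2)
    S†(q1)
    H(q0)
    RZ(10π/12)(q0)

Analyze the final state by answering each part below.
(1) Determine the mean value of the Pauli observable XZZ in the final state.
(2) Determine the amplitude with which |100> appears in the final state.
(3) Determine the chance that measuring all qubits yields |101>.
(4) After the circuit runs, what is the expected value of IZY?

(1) In the final state, XZZ has expectation -sqrt(3)/4.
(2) The final state's coefficient on |100> equals sqrt(6)*exp(5*I*pi/12)/4.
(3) The probability of measuring |101> is 1/8.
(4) The expectation value of IZY is 0.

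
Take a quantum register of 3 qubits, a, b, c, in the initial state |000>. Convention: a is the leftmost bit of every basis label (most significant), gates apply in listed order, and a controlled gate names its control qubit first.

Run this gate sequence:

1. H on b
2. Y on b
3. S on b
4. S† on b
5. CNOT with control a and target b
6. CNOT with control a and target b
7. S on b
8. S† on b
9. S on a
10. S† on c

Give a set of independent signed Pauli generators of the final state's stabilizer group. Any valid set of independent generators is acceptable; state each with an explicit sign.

The final state is stabilized by the group generated by -IXI, +ZII, +IIZ; other independent generating sets are equally valid. Key observation: steps 3-8 multiply out to the identity, so the circuit reduces to the remaining gates.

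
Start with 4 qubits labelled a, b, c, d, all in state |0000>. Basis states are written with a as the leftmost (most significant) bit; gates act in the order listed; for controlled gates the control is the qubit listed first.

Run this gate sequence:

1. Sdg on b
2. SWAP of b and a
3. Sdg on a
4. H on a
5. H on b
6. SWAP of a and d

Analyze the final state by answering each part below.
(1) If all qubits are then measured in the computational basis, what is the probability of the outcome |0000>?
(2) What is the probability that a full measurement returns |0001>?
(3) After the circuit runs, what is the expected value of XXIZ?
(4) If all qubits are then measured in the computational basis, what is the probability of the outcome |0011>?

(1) The probability of measuring |0000> is 1/4.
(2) A full measurement returns |0001> with probability 1/4.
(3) The expectation value of XXIZ is 0.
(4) Outcome |0011> occurs with probability 0.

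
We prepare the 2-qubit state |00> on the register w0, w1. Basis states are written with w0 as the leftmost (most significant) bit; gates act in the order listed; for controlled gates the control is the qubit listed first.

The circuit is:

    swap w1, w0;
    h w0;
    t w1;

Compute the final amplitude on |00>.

|00> carries amplitude sqrt(2)/2 in the final state.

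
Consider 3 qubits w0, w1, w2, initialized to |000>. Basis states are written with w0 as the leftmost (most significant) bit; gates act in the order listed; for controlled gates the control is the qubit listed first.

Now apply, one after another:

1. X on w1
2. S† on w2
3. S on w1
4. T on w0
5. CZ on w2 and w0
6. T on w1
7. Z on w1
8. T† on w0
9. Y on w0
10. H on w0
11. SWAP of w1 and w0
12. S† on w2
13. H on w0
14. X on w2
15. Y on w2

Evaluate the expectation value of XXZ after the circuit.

In the final state, XXZ has expectation 1.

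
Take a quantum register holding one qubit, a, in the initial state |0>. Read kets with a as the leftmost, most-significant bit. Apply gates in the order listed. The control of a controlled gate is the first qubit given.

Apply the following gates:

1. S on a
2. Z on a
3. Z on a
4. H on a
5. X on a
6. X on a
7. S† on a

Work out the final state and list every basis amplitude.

After the circuit, the state carries amplitude sqrt(2)/2 on |0>, -sqrt(2)*I/2 on |1>.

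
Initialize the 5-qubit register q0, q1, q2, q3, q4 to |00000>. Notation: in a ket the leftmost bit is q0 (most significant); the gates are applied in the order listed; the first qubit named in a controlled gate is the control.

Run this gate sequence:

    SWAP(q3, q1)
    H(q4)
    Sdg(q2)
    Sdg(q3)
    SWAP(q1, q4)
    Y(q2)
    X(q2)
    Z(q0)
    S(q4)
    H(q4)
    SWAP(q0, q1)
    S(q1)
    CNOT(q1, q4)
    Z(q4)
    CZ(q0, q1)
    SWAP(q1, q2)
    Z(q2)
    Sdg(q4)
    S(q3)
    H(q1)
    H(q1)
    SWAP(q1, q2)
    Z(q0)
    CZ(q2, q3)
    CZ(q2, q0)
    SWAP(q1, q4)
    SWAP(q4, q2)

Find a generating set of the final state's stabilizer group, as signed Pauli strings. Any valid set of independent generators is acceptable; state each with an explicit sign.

One valid set of independent stabilizer generators is -XIIII, +IYIII, +IIZII, +IIIZI, +IIIIZ (any independent generating set of the same group is equally correct). Key observation: steps 20-21 multiply out to the identity, so the circuit reduces to the remaining gates.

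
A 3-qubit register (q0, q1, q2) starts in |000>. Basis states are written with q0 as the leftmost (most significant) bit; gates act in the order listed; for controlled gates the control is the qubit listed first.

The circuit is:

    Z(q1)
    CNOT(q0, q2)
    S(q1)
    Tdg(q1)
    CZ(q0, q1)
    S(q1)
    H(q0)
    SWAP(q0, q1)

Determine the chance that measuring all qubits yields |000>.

The probability of measuring |000> is 1/2.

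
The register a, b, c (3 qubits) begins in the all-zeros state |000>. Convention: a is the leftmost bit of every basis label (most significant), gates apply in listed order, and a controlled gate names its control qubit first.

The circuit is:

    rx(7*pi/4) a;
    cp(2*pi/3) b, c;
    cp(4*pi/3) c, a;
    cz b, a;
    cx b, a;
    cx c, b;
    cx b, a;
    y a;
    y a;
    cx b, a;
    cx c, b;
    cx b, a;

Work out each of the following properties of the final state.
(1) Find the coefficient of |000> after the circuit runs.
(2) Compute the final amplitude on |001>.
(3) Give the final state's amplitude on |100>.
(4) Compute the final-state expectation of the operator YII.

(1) The final state's coefficient on |000> equals -sqrt(sqrt(2) + 2)/2. Key observation: the block from step 5 through step 12 cancels to the identity and can be dropped.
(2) The amplitude on |001> is 0.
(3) The final state's coefficient on |100> equals -I*sqrt(2 - sqrt(2))/2.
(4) The observable YII averages to sqrt(2)/2.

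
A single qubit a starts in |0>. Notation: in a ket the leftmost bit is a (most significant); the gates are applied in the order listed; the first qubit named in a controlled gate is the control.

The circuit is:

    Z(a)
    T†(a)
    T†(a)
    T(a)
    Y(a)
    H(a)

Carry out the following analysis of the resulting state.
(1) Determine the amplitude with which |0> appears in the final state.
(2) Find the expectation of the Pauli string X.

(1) |0> carries amplitude sqrt(2)*I/2 in the final state.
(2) The expectation value of X is -1.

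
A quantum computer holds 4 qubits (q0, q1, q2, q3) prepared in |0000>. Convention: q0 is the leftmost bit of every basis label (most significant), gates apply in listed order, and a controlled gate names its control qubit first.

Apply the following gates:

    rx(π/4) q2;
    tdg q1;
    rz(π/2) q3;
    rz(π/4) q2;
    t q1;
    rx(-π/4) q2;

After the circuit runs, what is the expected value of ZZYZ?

The observable ZZYZ averages to 1/2 - sqrt(2)/4.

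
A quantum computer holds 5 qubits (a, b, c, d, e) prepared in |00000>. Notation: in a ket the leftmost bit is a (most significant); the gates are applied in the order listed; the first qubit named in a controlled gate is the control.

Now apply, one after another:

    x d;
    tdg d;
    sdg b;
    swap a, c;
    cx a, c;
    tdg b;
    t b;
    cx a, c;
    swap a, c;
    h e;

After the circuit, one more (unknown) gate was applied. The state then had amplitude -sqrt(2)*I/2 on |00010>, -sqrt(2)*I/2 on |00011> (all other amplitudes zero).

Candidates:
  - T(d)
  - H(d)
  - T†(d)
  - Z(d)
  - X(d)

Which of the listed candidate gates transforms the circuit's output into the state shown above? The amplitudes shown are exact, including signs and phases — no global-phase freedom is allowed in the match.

The unique candidate consistent with the amplitudes is T†(d).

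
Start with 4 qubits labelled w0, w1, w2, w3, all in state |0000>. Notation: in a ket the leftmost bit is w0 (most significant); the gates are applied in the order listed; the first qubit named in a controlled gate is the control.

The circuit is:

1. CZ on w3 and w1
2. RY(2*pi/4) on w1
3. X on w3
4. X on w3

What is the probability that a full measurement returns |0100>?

Outcome |0100> occurs with probability 1/2. Key observation: gates 3-4 undo each other exactly, leaving only the rest of the circuit to track.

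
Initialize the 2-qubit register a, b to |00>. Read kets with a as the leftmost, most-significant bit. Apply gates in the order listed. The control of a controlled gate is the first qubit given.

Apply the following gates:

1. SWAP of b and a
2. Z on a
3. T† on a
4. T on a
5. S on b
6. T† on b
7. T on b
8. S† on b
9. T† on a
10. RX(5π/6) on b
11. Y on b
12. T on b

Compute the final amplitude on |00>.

|00> carries amplitude -sqrt(6)/4 - sqrt(2)/4 in the final state. Key observation: steps 4-9 multiply out to the identity, so the circuit reduces to the remaining gates.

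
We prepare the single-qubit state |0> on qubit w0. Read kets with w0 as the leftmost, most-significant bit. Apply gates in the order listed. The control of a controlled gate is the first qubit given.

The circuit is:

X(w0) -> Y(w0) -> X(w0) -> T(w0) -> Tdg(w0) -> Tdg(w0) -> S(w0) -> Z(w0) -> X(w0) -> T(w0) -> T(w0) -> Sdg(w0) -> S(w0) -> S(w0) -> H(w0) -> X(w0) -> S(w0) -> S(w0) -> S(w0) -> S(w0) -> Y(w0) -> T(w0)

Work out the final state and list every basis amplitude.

The final amplitudes are sqrt(2)*exp(I*pi/4)/2 on |0>, -sqrt(2)*I/2 on |1>. Key observation: gates 17-20 undo each other exactly, leaving only the rest of the circuit to track.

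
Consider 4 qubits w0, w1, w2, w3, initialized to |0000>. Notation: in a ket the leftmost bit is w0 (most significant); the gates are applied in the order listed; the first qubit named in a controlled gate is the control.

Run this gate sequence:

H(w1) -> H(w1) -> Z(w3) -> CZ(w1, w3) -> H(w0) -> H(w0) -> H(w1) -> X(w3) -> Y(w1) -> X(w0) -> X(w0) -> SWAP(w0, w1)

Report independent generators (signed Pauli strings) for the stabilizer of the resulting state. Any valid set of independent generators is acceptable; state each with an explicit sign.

The final state is stabilized by the group generated by -XIII, +IZII, +IIZI, -IIIZ; other independent generating sets are equally valid.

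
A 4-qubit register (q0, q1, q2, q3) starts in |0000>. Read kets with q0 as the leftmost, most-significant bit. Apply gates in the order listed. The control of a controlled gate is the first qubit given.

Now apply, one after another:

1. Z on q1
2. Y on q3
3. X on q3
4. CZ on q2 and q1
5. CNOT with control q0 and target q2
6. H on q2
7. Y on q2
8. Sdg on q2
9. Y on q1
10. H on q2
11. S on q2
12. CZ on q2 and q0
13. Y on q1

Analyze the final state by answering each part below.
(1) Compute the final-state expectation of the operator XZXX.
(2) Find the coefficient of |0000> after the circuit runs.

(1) The observable XZXX averages to 0.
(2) |0000> carries amplitude 1/2 + I/2 in the final state.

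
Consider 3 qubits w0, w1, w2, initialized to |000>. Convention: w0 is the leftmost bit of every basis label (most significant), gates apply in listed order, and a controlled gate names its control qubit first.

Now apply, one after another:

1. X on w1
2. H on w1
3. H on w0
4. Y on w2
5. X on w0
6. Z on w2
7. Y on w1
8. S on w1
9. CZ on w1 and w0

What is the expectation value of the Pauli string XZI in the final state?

The expectation value of XZI is 1.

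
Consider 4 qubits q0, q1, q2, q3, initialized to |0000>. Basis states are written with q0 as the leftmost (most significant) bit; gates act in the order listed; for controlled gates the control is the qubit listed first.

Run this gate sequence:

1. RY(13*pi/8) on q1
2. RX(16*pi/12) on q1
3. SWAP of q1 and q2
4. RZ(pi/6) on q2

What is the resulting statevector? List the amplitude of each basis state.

After the circuit, the state carries amplitude (-cos(3*pi/16) + sqrt(3)*I*sin(3*pi/16))*exp(11*I*pi/12)/2 on |0000>, (-sin(3*pi/16) + sqrt(3)*I*cos(3*pi/16))*exp(I*pi/12)/2 on |0010>, and 0 on every other basis state.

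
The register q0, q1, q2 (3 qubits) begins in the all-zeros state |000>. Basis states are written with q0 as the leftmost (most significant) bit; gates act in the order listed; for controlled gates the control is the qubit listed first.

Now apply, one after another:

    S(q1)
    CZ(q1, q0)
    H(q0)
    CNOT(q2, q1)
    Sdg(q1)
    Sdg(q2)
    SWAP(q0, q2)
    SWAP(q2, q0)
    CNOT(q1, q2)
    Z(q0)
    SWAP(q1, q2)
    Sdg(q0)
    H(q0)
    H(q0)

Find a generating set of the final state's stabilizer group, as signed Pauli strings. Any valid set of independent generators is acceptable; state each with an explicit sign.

The stabilizer group can be generated by +YII, +IZI, +IIZ, among other valid generating sets.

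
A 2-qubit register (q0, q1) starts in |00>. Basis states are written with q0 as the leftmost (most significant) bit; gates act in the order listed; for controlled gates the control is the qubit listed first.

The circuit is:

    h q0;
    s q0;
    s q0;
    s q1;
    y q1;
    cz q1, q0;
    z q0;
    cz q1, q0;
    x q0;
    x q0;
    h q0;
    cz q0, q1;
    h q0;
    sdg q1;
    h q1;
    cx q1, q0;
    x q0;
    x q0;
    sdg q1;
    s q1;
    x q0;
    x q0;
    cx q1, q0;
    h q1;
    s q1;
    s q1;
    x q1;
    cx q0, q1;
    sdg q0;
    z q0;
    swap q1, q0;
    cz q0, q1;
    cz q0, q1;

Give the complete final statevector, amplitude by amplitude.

The resulting statevector has amplitude -sqrt(2)/2 on |00>, 0 on |01>, 0 on |10>, -sqrt(2)*I/2 on |11>. Key observation: gates 16-23 undo each other exactly, leaving only the rest of the circuit to track.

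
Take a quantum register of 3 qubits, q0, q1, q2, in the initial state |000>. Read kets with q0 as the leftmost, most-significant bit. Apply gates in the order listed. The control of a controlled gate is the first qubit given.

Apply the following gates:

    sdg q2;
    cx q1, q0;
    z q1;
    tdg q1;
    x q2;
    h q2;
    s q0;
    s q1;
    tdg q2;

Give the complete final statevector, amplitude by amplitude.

The final amplitudes are sqrt(2)/2 on |000>, sqrt(2)*exp(3*I*pi/4)/2 on |001>, and 0 on every other basis state.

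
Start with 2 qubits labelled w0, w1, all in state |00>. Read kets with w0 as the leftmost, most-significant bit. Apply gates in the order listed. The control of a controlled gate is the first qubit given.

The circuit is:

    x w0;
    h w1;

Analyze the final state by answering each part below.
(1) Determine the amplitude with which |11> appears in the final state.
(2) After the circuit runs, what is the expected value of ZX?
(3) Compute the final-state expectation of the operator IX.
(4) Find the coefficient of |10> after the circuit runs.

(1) |11> carries amplitude sqrt(2)/2 in the final state.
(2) The expectation value of ZX is -1.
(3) The expectation value of IX is 1.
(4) The final state's coefficient on |10> equals sqrt(2)/2.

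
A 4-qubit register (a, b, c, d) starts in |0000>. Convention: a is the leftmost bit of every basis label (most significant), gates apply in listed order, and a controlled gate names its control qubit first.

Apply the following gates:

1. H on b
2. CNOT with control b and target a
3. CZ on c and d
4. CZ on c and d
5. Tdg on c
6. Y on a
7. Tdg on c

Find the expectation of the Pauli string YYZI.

The observable YYZI averages to -1.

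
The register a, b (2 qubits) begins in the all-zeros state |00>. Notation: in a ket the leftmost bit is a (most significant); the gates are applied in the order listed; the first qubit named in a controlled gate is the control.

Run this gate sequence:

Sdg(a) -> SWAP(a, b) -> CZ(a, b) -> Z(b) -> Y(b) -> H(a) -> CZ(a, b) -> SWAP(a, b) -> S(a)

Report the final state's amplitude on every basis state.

The resulting statevector has amplitude 0 on |00>, 0 on |01>, -sqrt(2)/2 on |10>, sqrt(2)/2 on |11>.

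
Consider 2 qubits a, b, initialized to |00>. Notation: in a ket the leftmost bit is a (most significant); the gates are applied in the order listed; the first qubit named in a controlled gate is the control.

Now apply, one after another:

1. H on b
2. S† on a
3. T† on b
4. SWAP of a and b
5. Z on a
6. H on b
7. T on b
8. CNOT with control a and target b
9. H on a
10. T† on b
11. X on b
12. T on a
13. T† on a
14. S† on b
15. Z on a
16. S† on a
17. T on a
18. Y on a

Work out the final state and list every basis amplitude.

The final amplitudes are 1/2 on |00>, -sqrt(2)*exp(3*I*pi/4)/2 on |01>, sqrt(2)*(-1 + I)/4 on |10>, 0 on |11>.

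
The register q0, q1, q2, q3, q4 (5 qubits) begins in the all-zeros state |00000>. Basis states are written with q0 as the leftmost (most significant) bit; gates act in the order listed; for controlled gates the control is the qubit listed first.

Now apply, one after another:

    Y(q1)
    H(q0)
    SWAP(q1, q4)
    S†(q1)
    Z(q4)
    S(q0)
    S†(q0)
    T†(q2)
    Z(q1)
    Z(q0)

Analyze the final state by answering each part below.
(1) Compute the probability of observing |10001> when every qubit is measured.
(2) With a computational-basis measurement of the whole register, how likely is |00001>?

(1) A full measurement returns |10001> with probability 1/2. Key observation: gates 6-7 undo each other exactly, leaving only the rest of the circuit to track.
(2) Outcome |00001> occurs with probability 1/2.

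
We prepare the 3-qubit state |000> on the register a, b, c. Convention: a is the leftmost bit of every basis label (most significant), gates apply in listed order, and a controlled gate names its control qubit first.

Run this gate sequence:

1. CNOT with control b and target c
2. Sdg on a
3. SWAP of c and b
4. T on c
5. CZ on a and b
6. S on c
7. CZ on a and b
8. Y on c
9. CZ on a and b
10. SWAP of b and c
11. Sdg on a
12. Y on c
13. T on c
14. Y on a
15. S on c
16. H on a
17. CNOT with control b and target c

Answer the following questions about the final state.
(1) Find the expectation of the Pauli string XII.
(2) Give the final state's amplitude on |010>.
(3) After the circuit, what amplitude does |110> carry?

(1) The expectation value of XII is -1.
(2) The amplitude on |010> is sqrt(2)*exp(I*pi/4)/2.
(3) The amplitude on |110> is -sqrt(2)*exp(I*pi/4)/2.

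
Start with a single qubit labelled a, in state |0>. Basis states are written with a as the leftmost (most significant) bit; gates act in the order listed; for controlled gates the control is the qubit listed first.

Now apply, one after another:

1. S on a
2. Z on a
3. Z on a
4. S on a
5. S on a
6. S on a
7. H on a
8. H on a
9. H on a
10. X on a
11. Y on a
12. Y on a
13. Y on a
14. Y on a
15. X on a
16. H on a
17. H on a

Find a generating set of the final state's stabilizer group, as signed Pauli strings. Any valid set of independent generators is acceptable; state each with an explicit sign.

The final state is stabilized by the group generated by +X; other independent generating sets are equally valid. Key observation: the block from step 9 through step 16 cancels to the identity and can be dropped.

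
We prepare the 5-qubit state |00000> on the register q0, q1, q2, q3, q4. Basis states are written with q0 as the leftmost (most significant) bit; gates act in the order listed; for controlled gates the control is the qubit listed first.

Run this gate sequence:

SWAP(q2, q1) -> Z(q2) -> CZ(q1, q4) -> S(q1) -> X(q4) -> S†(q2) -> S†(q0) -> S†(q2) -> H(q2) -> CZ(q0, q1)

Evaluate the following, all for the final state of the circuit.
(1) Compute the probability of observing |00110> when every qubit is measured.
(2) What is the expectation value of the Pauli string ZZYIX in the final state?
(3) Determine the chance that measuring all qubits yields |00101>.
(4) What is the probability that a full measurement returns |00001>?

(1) The probability of measuring |00110> is 0.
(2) The observable ZZYIX averages to 0.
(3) The probability of measuring |00101> is 1/2.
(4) Outcome |00001> occurs with probability 1/2.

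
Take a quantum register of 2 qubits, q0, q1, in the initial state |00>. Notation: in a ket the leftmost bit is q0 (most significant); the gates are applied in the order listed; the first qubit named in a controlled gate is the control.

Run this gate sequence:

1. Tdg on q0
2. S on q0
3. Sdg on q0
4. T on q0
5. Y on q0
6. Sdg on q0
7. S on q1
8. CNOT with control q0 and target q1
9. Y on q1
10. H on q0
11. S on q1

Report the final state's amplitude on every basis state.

After the circuit, the state carries amplitude -sqrt(2)*I/2 on |00>, 0 on |01>, sqrt(2)*I/2 on |10>, 0 on |11>.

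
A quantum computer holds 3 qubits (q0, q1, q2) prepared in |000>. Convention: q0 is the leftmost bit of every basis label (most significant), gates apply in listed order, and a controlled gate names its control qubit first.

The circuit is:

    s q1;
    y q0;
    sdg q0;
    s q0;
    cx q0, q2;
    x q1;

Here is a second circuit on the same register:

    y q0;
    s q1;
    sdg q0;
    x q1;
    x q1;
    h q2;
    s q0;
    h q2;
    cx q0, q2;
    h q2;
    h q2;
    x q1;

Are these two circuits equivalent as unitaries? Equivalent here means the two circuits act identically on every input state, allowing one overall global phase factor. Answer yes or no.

Yes — the two circuits implement the same unitary up to a global phase.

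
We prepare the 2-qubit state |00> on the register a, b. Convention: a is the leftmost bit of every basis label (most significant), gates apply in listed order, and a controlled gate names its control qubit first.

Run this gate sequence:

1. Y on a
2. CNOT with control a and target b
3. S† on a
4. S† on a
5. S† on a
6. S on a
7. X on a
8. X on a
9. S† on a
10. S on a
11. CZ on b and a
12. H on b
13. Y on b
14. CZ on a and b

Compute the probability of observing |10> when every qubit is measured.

A full measurement returns |10> with probability 1/2. Key observation: the block from step 5 through step 10 cancels to the identity and can be dropped.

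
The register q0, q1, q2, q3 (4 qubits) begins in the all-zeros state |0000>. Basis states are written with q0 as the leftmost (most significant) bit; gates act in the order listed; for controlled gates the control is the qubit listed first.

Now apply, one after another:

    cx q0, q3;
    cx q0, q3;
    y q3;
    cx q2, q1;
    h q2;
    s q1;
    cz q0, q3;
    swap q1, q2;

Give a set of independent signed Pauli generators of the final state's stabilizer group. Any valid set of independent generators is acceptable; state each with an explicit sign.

The stabilizer group can be generated by +IXII, +ZIII, +IIZI, -IIIZ, among other valid generating sets. Key observation: gates 1-2 undo each other exactly, leaving only the rest of the circuit to track.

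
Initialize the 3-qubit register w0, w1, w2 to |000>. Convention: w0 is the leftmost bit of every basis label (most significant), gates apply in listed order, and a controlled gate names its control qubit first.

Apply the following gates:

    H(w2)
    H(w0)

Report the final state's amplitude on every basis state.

The resulting statevector has amplitude 1/2 on |000>, 1/2 on |001>, 0 on |010>, 0 on |011>, 1/2 on |100>, 1/2 on |101>, 0 on |110>, 0 on |111>.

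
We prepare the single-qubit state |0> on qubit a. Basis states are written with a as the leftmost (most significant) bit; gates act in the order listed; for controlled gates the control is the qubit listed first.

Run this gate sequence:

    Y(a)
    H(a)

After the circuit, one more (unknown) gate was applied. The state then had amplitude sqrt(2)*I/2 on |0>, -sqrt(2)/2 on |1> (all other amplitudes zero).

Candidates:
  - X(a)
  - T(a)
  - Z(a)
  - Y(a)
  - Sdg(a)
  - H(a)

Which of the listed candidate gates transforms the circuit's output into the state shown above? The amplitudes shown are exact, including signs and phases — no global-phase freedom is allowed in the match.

It was Sdg(a) that produced the state shown.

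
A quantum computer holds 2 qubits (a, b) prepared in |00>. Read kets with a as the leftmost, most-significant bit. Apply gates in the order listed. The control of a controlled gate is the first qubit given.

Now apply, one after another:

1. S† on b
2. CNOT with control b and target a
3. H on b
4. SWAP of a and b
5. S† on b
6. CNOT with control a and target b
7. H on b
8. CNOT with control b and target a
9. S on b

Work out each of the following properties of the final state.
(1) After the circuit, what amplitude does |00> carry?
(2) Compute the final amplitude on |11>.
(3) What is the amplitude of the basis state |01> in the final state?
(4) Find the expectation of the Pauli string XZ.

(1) The final state's coefficient on |00> equals 1/2.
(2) |11> carries amplitude I/2 in the final state.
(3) The amplitude on |01> is -I/2.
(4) The expectation value of XZ is 1.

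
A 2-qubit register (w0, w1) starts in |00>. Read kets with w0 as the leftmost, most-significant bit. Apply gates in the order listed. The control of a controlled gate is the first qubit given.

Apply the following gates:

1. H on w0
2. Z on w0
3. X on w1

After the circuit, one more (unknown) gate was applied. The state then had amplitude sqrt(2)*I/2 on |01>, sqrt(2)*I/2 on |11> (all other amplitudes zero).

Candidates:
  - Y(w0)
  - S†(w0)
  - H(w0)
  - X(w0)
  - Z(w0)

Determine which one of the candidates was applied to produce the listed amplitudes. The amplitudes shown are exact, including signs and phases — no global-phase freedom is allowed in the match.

The applied gate was Y(w0).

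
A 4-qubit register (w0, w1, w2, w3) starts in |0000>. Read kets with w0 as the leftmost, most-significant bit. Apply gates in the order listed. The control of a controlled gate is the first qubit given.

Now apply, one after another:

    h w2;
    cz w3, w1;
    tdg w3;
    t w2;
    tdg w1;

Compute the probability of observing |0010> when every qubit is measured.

Outcome |0010> occurs with probability 1/2.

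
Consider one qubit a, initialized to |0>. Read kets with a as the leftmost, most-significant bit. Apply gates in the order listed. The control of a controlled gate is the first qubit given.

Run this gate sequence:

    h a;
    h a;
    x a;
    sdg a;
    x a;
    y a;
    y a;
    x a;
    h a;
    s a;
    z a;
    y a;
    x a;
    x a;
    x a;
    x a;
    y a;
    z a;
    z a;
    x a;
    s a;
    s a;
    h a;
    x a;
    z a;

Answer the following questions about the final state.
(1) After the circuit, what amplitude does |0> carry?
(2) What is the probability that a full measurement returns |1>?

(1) The amplitude on |0> is 1/2 - I/2.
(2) The probability of measuring |1> is 1/2.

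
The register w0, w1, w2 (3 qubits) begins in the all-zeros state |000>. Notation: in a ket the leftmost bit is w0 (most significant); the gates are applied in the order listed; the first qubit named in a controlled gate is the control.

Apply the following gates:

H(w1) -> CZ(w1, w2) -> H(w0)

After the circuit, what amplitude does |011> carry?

|011> carries amplitude 0 in the final state.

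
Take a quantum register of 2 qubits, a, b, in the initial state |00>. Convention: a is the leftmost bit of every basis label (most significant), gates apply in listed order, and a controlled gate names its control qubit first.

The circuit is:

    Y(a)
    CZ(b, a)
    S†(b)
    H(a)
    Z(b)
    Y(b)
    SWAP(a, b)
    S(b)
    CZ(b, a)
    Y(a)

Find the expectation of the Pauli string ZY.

In the final state, ZY has expectation 1.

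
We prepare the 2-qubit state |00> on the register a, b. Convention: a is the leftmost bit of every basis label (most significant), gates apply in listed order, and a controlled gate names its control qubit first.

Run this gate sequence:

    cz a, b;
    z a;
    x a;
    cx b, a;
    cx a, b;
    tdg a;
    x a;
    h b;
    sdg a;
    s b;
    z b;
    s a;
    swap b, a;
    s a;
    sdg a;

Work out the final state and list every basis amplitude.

The final amplitudes are -sqrt(2)*exp(3*I*pi/4)/2 on |00>, 0 on |01>, sqrt(2)*exp(I*pi/4)/2 on |10>, 0 on |11>. Key observation: steps 14-15 multiply out to the identity, so the circuit reduces to the remaining gates.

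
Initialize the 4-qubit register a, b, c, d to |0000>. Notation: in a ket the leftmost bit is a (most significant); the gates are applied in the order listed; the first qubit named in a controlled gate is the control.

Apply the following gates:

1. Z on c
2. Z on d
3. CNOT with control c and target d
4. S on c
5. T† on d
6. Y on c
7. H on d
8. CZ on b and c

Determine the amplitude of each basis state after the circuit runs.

The resulting statevector has amplitude sqrt(2)*I/2 on |0010>, sqrt(2)*I/2 on |0011>, and 0 on every other basis state.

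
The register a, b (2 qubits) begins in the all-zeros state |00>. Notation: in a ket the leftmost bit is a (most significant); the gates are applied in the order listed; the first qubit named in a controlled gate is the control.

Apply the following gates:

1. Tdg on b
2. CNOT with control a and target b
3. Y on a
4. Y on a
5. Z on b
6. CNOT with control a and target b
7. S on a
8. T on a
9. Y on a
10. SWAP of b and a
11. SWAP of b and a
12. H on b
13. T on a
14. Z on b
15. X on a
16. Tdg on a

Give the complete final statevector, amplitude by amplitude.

After the circuit, the state carries amplitude sqrt(2)*exp(3*I*pi/4)/2 on |00>, -sqrt(2)*exp(3*I*pi/4)/2 on |01>, 0 on |10>, 0 on |11>.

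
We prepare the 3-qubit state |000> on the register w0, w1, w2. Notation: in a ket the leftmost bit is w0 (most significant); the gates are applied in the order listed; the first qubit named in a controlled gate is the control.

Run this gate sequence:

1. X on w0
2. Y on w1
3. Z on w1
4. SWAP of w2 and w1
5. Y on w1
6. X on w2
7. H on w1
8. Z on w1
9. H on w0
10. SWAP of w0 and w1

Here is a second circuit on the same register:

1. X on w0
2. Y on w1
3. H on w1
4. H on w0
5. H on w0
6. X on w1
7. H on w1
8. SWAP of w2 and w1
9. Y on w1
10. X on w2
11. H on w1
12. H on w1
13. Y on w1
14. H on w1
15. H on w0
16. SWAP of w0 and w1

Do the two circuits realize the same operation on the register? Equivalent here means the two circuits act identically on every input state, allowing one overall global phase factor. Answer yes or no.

No, they are not equivalent — no single phase factor reconciles the two unitaries.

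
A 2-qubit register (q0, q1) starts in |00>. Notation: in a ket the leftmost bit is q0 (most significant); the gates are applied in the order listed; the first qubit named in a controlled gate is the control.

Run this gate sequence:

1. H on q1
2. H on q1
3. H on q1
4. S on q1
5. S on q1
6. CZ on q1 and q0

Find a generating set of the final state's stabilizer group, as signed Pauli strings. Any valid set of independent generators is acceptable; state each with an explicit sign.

One valid set of independent stabilizer generators is -IX, +ZI (any independent generating set of the same group is equally correct). Key observation: steps 2-3 multiply out to the identity, so the circuit reduces to the remaining gates.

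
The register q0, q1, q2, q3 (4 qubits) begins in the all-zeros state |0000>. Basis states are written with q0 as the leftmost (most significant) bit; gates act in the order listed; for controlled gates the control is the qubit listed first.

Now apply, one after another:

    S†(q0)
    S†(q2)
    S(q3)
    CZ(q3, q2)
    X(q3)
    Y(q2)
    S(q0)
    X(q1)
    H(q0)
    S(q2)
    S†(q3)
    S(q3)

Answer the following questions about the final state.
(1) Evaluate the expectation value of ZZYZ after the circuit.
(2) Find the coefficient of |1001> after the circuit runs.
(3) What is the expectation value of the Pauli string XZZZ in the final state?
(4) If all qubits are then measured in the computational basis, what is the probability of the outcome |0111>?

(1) In the final state, ZZYZ has expectation 0.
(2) The amplitude on |1001> is 0.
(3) In the final state, XZZZ has expectation -1.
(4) The probability of measuring |0111> is 1/2.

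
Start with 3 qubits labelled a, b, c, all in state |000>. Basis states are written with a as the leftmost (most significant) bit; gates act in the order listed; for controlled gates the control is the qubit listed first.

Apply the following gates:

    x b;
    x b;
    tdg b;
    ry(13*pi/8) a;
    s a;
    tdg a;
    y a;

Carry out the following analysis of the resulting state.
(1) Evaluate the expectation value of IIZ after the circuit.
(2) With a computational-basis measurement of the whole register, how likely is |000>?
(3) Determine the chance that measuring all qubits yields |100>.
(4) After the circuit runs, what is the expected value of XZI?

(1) The expectation value of IIZ is 1. Key observation: steps 1-2 multiply out to the identity, so the circuit reduces to the remaining gates.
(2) A full measurement returns |000> with probability sin(3*pi/16)**2.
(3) A full measurement returns |100> with probability cos(3*pi/16)**2.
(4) The expectation value of XZI is sqrt(2*sqrt(2) + 4)/4.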